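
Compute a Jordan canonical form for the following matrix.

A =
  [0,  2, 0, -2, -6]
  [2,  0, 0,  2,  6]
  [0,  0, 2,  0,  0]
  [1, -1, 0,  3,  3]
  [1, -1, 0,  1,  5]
J_2(2) ⊕ J_1(2) ⊕ J_1(2) ⊕ J_1(2)

The characteristic polynomial is
  det(x·I − A) = x^5 - 10*x^4 + 40*x^3 - 80*x^2 + 80*x - 32 = (x - 2)^5

Eigenvalues and multiplicities (the geometric multiplicity of λ is n − rank(A − λI), which equals the number of Jordan blocks for λ):
  λ = 2: algebraic multiplicity = 5, geometric multiplicity = 4

Determining the block sizes for each eigenvalue:
  λ = 2: 4 blocks summing to 5 forces exactly one block of size 2 and the rest size 1 → block sizes [2, 1, 1, 1]

Assembling the blocks gives a Jordan form
J =
  [2, 1, 0, 0, 0]
  [0, 2, 0, 0, 0]
  [0, 0, 2, 0, 0]
  [0, 0, 0, 2, 0]
  [0, 0, 0, 0, 2]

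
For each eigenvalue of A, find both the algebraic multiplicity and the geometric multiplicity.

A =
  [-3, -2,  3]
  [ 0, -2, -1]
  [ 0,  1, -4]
λ = -3: alg = 3, geom = 1

Step 1 — factor the characteristic polynomial to read off the algebraic multiplicities:
  χ_A(x) = (x + 3)^3

Step 2 — compute geometric multiplicities via the rank-nullity identity g(λ) = n − rank(A − λI):
  rank(A − (-3)·I) = 2, so dim ker(A − (-3)·I) = n − 2 = 1

Summary:
  λ = -3: algebraic multiplicity = 3, geometric multiplicity = 1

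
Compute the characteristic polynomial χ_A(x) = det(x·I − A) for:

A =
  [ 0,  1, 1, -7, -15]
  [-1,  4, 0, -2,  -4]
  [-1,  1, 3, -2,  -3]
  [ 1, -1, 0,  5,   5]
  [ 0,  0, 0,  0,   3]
x^5 - 15*x^4 + 90*x^3 - 270*x^2 + 405*x - 243

Expanding det(x·I − A) (e.g. by cofactor expansion or by noting that A is similar to its Jordan form J, which has the same characteristic polynomial as A) gives
  χ_A(x) = x^5 - 15*x^4 + 90*x^3 - 270*x^2 + 405*x - 243
which factors as (x - 3)^5. The eigenvalues (with algebraic multiplicities) are λ = 3 with multiplicity 5.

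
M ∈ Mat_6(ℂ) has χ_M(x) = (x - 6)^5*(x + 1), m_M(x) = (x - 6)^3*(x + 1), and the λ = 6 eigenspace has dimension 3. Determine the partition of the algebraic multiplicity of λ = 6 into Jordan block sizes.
Block sizes for λ = 6: [3, 1, 1]

Step 1 — from the characteristic polynomial, algebraic multiplicity of λ = 6 is 5. From dim ker(M − (6)·I) = 3, there are exactly 3 Jordan blocks for λ = 6.
Step 2 — from the minimal polynomial, the factor (x − 6)^3 tells us the largest block for λ = 6 has size 3.
Step 3 — with total size 5, 3 blocks, and largest block 3, the block sizes (in nonincreasing order) are [3, 1, 1].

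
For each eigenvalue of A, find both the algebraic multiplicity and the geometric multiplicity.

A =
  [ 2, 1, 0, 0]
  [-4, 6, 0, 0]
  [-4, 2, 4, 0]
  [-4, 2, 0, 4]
λ = 4: alg = 4, geom = 3

Step 1 — factor the characteristic polynomial to read off the algebraic multiplicities:
  χ_A(x) = (x - 4)^4

Step 2 — compute geometric multiplicities via the rank-nullity identity g(λ) = n − rank(A − λI):
  rank(A − (4)·I) = 1, so dim ker(A − (4)·I) = n − 1 = 3

Summary:
  λ = 4: algebraic multiplicity = 4, geometric multiplicity = 3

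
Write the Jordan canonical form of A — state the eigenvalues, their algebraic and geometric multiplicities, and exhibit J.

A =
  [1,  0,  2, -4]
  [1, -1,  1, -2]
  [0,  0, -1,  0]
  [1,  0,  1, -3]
J_2(-1) ⊕ J_1(-1) ⊕ J_1(-1)

The characteristic polynomial is
  det(x·I − A) = x^4 + 4*x^3 + 6*x^2 + 4*x + 1 = (x + 1)^4

Eigenvalues and multiplicities (the geometric multiplicity of λ is n − rank(A − λI), which equals the number of Jordan blocks for λ):
  λ = -1: algebraic multiplicity = 4, geometric multiplicity = 3

Determining the block sizes for each eigenvalue:
  λ = -1: 3 blocks summing to 4 forces exactly one block of size 2 and the rest size 1 → block sizes [2, 1, 1]

Assembling the blocks gives a Jordan form
J =
  [-1,  1,  0,  0]
  [ 0, -1,  0,  0]
  [ 0,  0, -1,  0]
  [ 0,  0,  0, -1]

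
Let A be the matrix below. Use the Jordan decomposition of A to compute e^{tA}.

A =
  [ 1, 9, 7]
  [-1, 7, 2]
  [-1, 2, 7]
e^{tA} =
  [-4*t*exp(5*t) + exp(5*t), -2*t^2*exp(5*t) + 9*t*exp(5*t), 2*t^2*exp(5*t) + 7*t*exp(5*t)]
  [-t*exp(5*t), -t^2*exp(5*t)/2 + 2*t*exp(5*t) + exp(5*t), t^2*exp(5*t)/2 + 2*t*exp(5*t)]
  [-t*exp(5*t), -t^2*exp(5*t)/2 + 2*t*exp(5*t), t^2*exp(5*t)/2 + 2*t*exp(5*t) + exp(5*t)]

Strategy: write A = P · J · P⁻¹ where J is a Jordan canonical form, so e^{tA} = P · e^{tJ} · P⁻¹, and e^{tJ} can be computed block-by-block.

A has Jordan form
J =
  [5, 1, 0]
  [0, 5, 1]
  [0, 0, 5]
(up to reordering of blocks).

Per-block formulas:
  For a 3×3 Jordan block J_3(5): exp(t · J_3(5)) = e^(5t)·(I + t·N + (t^2/2)·N^2), where N is the 3×3 nilpotent shift.

After assembling e^{tJ} and conjugating by P, we get:

e^{tA} =
  [-4*t*exp(5*t) + exp(5*t), -2*t^2*exp(5*t) + 9*t*exp(5*t), 2*t^2*exp(5*t) + 7*t*exp(5*t)]
  [-t*exp(5*t), -t^2*exp(5*t)/2 + 2*t*exp(5*t) + exp(5*t), t^2*exp(5*t)/2 + 2*t*exp(5*t)]
  [-t*exp(5*t), -t^2*exp(5*t)/2 + 2*t*exp(5*t), t^2*exp(5*t)/2 + 2*t*exp(5*t) + exp(5*t)]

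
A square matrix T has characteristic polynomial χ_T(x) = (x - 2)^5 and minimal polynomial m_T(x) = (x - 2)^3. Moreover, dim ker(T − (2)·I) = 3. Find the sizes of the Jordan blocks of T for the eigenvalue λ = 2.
Block sizes for λ = 2: [3, 1, 1]

Step 1 — from the characteristic polynomial, algebraic multiplicity of λ = 2 is 5. From dim ker(T − (2)·I) = 3, there are exactly 3 Jordan blocks for λ = 2.
Step 2 — from the minimal polynomial, the factor (x − 2)^3 tells us the largest block for λ = 2 has size 3.
Step 3 — with total size 5, 3 blocks, and largest block 3, the block sizes (in nonincreasing order) are [3, 1, 1].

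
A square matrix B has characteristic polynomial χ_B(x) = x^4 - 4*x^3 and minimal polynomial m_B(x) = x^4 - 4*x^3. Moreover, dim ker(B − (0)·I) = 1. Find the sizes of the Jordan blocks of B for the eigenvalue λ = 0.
Block sizes for λ = 0: [3]

Step 1 — from the characteristic polynomial, algebraic multiplicity of λ = 0 is 3. From dim ker(B − (0)·I) = 1, there are exactly 1 Jordan blocks for λ = 0.
Step 2 — from the minimal polynomial, the factor (x − 0)^3 tells us the largest block for λ = 0 has size 3.
Step 3 — with total size 3, 1 blocks, and largest block 3, the block sizes (in nonincreasing order) are [3].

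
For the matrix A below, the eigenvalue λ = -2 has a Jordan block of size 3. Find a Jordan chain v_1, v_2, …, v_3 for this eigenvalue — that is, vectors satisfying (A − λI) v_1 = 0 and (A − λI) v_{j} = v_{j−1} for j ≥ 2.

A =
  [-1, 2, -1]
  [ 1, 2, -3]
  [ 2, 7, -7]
A Jordan chain for λ = -2 of length 3:
v_1 = (1, -1, -1)ᵀ
v_2 = (1, 1, 2)ᵀ
v_3 = (1, 0, 0)ᵀ

Let N = A − (-2)·I. We want v_3 with N^3 v_3 = 0 but N^2 v_3 ≠ 0; then v_{j-1} := N · v_j for j = 3, …, 2.

Pick v_3 = (1, 0, 0)ᵀ.
Then v_2 = N · v_3 = (1, 1, 2)ᵀ.
Then v_1 = N · v_2 = (1, -1, -1)ᵀ.

Sanity check: (A − (-2)·I) v_1 = (0, 0, 0)ᵀ = 0. ✓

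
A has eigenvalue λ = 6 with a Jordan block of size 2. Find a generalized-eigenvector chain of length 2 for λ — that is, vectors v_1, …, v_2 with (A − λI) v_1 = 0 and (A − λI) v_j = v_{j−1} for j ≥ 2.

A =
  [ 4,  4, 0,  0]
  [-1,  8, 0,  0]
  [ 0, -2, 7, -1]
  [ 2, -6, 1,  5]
A Jordan chain for λ = 6 of length 2:
v_1 = (-2, -1, 0, 2)ᵀ
v_2 = (1, 0, 0, 0)ᵀ

Let N = A − (6)·I. We want v_2 with N^2 v_2 = 0 but N^1 v_2 ≠ 0; then v_{j-1} := N · v_j for j = 2, …, 2.

Pick v_2 = (1, 0, 0, 0)ᵀ.
Then v_1 = N · v_2 = (-2, -1, 0, 2)ᵀ.

Sanity check: (A − (6)·I) v_1 = (0, 0, 0, 0)ᵀ = 0. ✓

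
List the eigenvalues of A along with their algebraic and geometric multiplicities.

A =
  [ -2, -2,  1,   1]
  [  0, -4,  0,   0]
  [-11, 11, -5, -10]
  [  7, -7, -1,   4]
λ = -4: alg = 3, geom = 2; λ = 5: alg = 1, geom = 1

Step 1 — factor the characteristic polynomial to read off the algebraic multiplicities:
  χ_A(x) = (x - 5)*(x + 4)^3

Step 2 — compute geometric multiplicities via the rank-nullity identity g(λ) = n − rank(A − λI):
  rank(A − (-4)·I) = 2, so dim ker(A − (-4)·I) = n − 2 = 2
  rank(A − (5)·I) = 3, so dim ker(A − (5)·I) = n − 3 = 1

Summary:
  λ = -4: algebraic multiplicity = 3, geometric multiplicity = 2
  λ = 5: algebraic multiplicity = 1, geometric multiplicity = 1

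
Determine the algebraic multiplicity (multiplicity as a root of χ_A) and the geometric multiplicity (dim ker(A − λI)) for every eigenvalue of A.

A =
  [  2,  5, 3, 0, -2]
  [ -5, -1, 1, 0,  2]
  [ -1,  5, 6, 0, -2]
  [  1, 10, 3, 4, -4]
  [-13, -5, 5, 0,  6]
λ = 3: alg = 3, geom = 1; λ = 4: alg = 2, geom = 2

Step 1 — factor the characteristic polynomial to read off the algebraic multiplicities:
  χ_A(x) = (x - 4)^2*(x - 3)^3

Step 2 — compute geometric multiplicities via the rank-nullity identity g(λ) = n − rank(A − λI):
  rank(A − (3)·I) = 4, so dim ker(A − (3)·I) = n − 4 = 1
  rank(A − (4)·I) = 3, so dim ker(A − (4)·I) = n − 3 = 2

Summary:
  λ = 3: algebraic multiplicity = 3, geometric multiplicity = 1
  λ = 4: algebraic multiplicity = 2, geometric multiplicity = 2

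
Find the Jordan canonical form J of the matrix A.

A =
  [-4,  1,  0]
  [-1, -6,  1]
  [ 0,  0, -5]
J_3(-5)

The characteristic polynomial is
  det(x·I − A) = x^3 + 15*x^2 + 75*x + 125 = (x + 5)^3

Eigenvalues and multiplicities (the geometric multiplicity of λ is n − rank(A − λI), which equals the number of Jordan blocks for λ):
  λ = -5: algebraic multiplicity = 3, geometric multiplicity = 1

Determining the block sizes for each eigenvalue:
  λ = -5: one block (gm = 1), so the single block has size am = 3 → block sizes [3]

Assembling the blocks gives a Jordan form
J =
  [-5,  1,  0]
  [ 0, -5,  1]
  [ 0,  0, -5]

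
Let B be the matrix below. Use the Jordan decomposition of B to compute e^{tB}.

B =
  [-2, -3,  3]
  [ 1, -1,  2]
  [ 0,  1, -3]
e^{tB} =
  [-3*t^2*exp(-2*t)/2 + exp(-2*t), -3*t*exp(-2*t), -9*t^2*exp(-2*t)/2 + 3*t*exp(-2*t)]
  [t^2*exp(-2*t)/2 + t*exp(-2*t), t*exp(-2*t) + exp(-2*t), 3*t^2*exp(-2*t)/2 + 2*t*exp(-2*t)]
  [t^2*exp(-2*t)/2, t*exp(-2*t), 3*t^2*exp(-2*t)/2 - t*exp(-2*t) + exp(-2*t)]

Strategy: write B = P · J · P⁻¹ where J is a Jordan canonical form, so e^{tB} = P · e^{tJ} · P⁻¹, and e^{tJ} can be computed block-by-block.

B has Jordan form
J =
  [-2,  1,  0]
  [ 0, -2,  1]
  [ 0,  0, -2]
(up to reordering of blocks).

Per-block formulas:
  For a 3×3 Jordan block J_3(-2): exp(t · J_3(-2)) = e^(-2t)·(I + t·N + (t^2/2)·N^2), where N is the 3×3 nilpotent shift.

After assembling e^{tJ} and conjugating by P, we get:

e^{tB} =
  [-3*t^2*exp(-2*t)/2 + exp(-2*t), -3*t*exp(-2*t), -9*t^2*exp(-2*t)/2 + 3*t*exp(-2*t)]
  [t^2*exp(-2*t)/2 + t*exp(-2*t), t*exp(-2*t) + exp(-2*t), 3*t^2*exp(-2*t)/2 + 2*t*exp(-2*t)]
  [t^2*exp(-2*t)/2, t*exp(-2*t), 3*t^2*exp(-2*t)/2 - t*exp(-2*t) + exp(-2*t)]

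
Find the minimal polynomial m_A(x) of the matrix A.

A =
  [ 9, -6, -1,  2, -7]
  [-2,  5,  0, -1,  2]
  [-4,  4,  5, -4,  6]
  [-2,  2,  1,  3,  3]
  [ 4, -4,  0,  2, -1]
x^4 - 18*x^3 + 120*x^2 - 350*x + 375

The characteristic polynomial is χ_A(x) = (x - 5)^3*(x - 3)^2, so the eigenvalues are known. The minimal polynomial is
  m_A(x) = Π_λ (x − λ)^{k_λ}
where k_λ is the size of the *largest* Jordan block for λ (equivalently, the smallest k with (A − λI)^k v = 0 for every generalised eigenvector v of λ).

  λ = 3: largest Jordan block has size 1, contributing (x − 3)
  λ = 5: largest Jordan block has size 3, contributing (x − 5)^3

So m_A(x) = (x - 5)^3*(x - 3) = x^4 - 18*x^3 + 120*x^2 - 350*x + 375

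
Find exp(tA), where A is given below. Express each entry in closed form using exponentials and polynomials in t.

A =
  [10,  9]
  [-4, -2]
e^{tA} =
  [6*t*exp(4*t) + exp(4*t), 9*t*exp(4*t)]
  [-4*t*exp(4*t), -6*t*exp(4*t) + exp(4*t)]

Strategy: write A = P · J · P⁻¹ where J is a Jordan canonical form, so e^{tA} = P · e^{tJ} · P⁻¹, and e^{tJ} can be computed block-by-block.

A has Jordan form
J =
  [4, 1]
  [0, 4]
(up to reordering of blocks).

Per-block formulas:
  For a 2×2 Jordan block J_2(4): exp(t · J_2(4)) = e^(4t)·(I + t·N), where N is the 2×2 nilpotent shift.

After assembling e^{tJ} and conjugating by P, we get:

e^{tA} =
  [6*t*exp(4*t) + exp(4*t), 9*t*exp(4*t)]
  [-4*t*exp(4*t), -6*t*exp(4*t) + exp(4*t)]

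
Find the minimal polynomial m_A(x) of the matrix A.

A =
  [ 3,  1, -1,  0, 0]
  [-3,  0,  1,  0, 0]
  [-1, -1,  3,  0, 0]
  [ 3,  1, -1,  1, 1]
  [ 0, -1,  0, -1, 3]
x^3 - 6*x^2 + 12*x - 8

The characteristic polynomial is χ_A(x) = (x - 2)^5, so the eigenvalues are known. The minimal polynomial is
  m_A(x) = Π_λ (x − λ)^{k_λ}
where k_λ is the size of the *largest* Jordan block for λ (equivalently, the smallest k with (A − λI)^k v = 0 for every generalised eigenvector v of λ).

  λ = 2: largest Jordan block has size 3, contributing (x − 2)^3

So m_A(x) = (x - 2)^3 = x^3 - 6*x^2 + 12*x - 8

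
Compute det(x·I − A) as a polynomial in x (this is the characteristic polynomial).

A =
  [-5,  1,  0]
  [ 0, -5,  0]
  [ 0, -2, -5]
x^3 + 15*x^2 + 75*x + 125

Expanding det(x·I − A) (e.g. by cofactor expansion or by noting that A is similar to its Jordan form J, which has the same characteristic polynomial as A) gives
  χ_A(x) = x^3 + 15*x^2 + 75*x + 125
which factors as (x + 5)^3. The eigenvalues (with algebraic multiplicities) are λ = -5 with multiplicity 3.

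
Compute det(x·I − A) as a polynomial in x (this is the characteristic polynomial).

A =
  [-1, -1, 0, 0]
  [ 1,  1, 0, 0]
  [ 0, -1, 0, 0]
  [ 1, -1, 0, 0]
x^4

Expanding det(x·I − A) (e.g. by cofactor expansion or by noting that A is similar to its Jordan form J, which has the same characteristic polynomial as A) gives
  χ_A(x) = x^4
which factors as x^4. The eigenvalues (with algebraic multiplicities) are λ = 0 with multiplicity 4.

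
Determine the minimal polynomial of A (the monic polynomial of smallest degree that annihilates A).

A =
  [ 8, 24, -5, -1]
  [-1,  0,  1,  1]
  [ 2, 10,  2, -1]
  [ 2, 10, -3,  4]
x^4 - 14*x^3 + 69*x^2 - 140*x + 100

The characteristic polynomial is χ_A(x) = (x - 5)^2*(x - 2)^2, so the eigenvalues are known. The minimal polynomial is
  m_A(x) = Π_λ (x − λ)^{k_λ}
where k_λ is the size of the *largest* Jordan block for λ (equivalently, the smallest k with (A − λI)^k v = 0 for every generalised eigenvector v of λ).

  λ = 2: largest Jordan block has size 2, contributing (x − 2)^2
  λ = 5: largest Jordan block has size 2, contributing (x − 5)^2

So m_A(x) = (x - 5)^2*(x - 2)^2 = x^4 - 14*x^3 + 69*x^2 - 140*x + 100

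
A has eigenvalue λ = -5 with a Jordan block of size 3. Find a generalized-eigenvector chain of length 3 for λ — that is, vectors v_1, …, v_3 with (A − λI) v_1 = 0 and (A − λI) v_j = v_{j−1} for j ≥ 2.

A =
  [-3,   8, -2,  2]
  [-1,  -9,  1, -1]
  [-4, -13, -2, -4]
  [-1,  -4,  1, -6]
A Jordan chain for λ = -5 of length 3:
v_1 = (2, -1, -3, -1)ᵀ
v_2 = (2, -1, -4, -1)ᵀ
v_3 = (1, 0, 0, 0)ᵀ

Let N = A − (-5)·I. We want v_3 with N^3 v_3 = 0 but N^2 v_3 ≠ 0; then v_{j-1} := N · v_j for j = 3, …, 2.

Pick v_3 = (1, 0, 0, 0)ᵀ.
Then v_2 = N · v_3 = (2, -1, -4, -1)ᵀ.
Then v_1 = N · v_2 = (2, -1, -3, -1)ᵀ.

Sanity check: (A − (-5)·I) v_1 = (0, 0, 0, 0)ᵀ = 0. ✓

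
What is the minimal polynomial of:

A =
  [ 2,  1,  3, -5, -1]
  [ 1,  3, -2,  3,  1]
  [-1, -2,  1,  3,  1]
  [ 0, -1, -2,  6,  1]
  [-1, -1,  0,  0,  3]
x^3 - 9*x^2 + 27*x - 27

The characteristic polynomial is χ_A(x) = (x - 3)^5, so the eigenvalues are known. The minimal polynomial is
  m_A(x) = Π_λ (x − λ)^{k_λ}
where k_λ is the size of the *largest* Jordan block for λ (equivalently, the smallest k with (A − λI)^k v = 0 for every generalised eigenvector v of λ).

  λ = 3: largest Jordan block has size 3, contributing (x − 3)^3

So m_A(x) = (x - 3)^3 = x^3 - 9*x^2 + 27*x - 27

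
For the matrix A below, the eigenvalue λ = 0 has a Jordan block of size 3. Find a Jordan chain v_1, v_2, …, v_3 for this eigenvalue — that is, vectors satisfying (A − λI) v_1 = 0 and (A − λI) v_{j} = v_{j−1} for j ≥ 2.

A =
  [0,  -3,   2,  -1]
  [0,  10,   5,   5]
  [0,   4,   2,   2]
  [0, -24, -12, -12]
A Jordan chain for λ = 0 of length 3:
v_1 = (2, 0, 0, 0)ᵀ
v_2 = (-3, 10, 4, -24)ᵀ
v_3 = (0, 1, 0, 0)ᵀ

Let N = A − (0)·I. We want v_3 with N^3 v_3 = 0 but N^2 v_3 ≠ 0; then v_{j-1} := N · v_j for j = 3, …, 2.

Pick v_3 = (0, 1, 0, 0)ᵀ.
Then v_2 = N · v_3 = (-3, 10, 4, -24)ᵀ.
Then v_1 = N · v_2 = (2, 0, 0, 0)ᵀ.

Sanity check: (A − (0)·I) v_1 = (0, 0, 0, 0)ᵀ = 0. ✓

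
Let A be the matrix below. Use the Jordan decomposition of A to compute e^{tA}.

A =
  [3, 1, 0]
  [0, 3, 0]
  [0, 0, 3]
e^{tA} =
  [exp(3*t), t*exp(3*t), 0]
  [0, exp(3*t), 0]
  [0, 0, exp(3*t)]

Strategy: write A = P · J · P⁻¹ where J is a Jordan canonical form, so e^{tA} = P · e^{tJ} · P⁻¹, and e^{tJ} can be computed block-by-block.

A has Jordan form
J =
  [3, 1, 0]
  [0, 3, 0]
  [0, 0, 3]
(up to reordering of blocks).

Per-block formulas:
  For a 1×1 block at λ = 3: exp(t · [3]) = [e^(3t)].
  For a 2×2 Jordan block J_2(3): exp(t · J_2(3)) = e^(3t)·(I + t·N), where N is the 2×2 nilpotent shift.

After assembling e^{tJ} and conjugating by P, we get:

e^{tA} =
  [exp(3*t), t*exp(3*t), 0]
  [0, exp(3*t), 0]
  [0, 0, exp(3*t)]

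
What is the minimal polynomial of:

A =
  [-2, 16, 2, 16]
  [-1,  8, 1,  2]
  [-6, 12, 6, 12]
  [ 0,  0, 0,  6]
x^3 - 12*x^2 + 36*x

The characteristic polynomial is χ_A(x) = x*(x - 6)^3, so the eigenvalues are known. The minimal polynomial is
  m_A(x) = Π_λ (x − λ)^{k_λ}
where k_λ is the size of the *largest* Jordan block for λ (equivalently, the smallest k with (A − λI)^k v = 0 for every generalised eigenvector v of λ).

  λ = 0: largest Jordan block has size 1, contributing (x − 0)
  λ = 6: largest Jordan block has size 2, contributing (x − 6)^2

So m_A(x) = x*(x - 6)^2 = x^3 - 12*x^2 + 36*x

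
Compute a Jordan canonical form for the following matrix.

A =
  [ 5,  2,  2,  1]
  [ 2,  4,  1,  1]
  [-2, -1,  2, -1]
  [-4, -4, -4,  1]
J_2(3) ⊕ J_2(3)

The characteristic polynomial is
  det(x·I − A) = x^4 - 12*x^3 + 54*x^2 - 108*x + 81 = (x - 3)^4

Eigenvalues and multiplicities (the geometric multiplicity of λ is n − rank(A − λI), which equals the number of Jordan blocks for λ):
  λ = 3: algebraic multiplicity = 4, geometric multiplicity = 2

Determining the block sizes for each eigenvalue:
  λ = 3: with am = 4 and gm = 2, the partition is not yet determined (e.g. several partitions of 4 into 2 parts exist). Let N = A − (3)·I. Computing rank(N^1) = 2, rank(N^2) = 0; the number of blocks of size ≥ j is rank(N^{j−1}) − rank(N^j), giving [2, 2]. So we have 2 block(s) of size 2 → block sizes [2, 2]

Assembling the blocks gives a Jordan form
J =
  [3, 1, 0, 0]
  [0, 3, 0, 0]
  [0, 0, 3, 1]
  [0, 0, 0, 3]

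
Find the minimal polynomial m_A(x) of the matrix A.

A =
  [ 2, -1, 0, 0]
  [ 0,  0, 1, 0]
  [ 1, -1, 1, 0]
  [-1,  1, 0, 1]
x^3 - 3*x^2 + 3*x - 1

The characteristic polynomial is χ_A(x) = (x - 1)^4, so the eigenvalues are known. The minimal polynomial is
  m_A(x) = Π_λ (x − λ)^{k_λ}
where k_λ is the size of the *largest* Jordan block for λ (equivalently, the smallest k with (A − λI)^k v = 0 for every generalised eigenvector v of λ).

  λ = 1: largest Jordan block has size 3, contributing (x − 1)^3

So m_A(x) = (x - 1)^3 = x^3 - 3*x^2 + 3*x - 1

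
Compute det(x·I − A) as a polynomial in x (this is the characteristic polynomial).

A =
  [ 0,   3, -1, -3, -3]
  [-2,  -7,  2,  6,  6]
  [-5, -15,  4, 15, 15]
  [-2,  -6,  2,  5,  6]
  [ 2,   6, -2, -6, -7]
x^5 + 5*x^4 + 10*x^3 + 10*x^2 + 5*x + 1

Expanding det(x·I − A) (e.g. by cofactor expansion or by noting that A is similar to its Jordan form J, which has the same characteristic polynomial as A) gives
  χ_A(x) = x^5 + 5*x^4 + 10*x^3 + 10*x^2 + 5*x + 1
which factors as (x + 1)^5. The eigenvalues (with algebraic multiplicities) are λ = -1 with multiplicity 5.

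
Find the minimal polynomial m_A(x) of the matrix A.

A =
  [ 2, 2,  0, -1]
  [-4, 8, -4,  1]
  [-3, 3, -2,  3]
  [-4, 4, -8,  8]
x^2 - 8*x + 16

The characteristic polynomial is χ_A(x) = (x - 4)^4, so the eigenvalues are known. The minimal polynomial is
  m_A(x) = Π_λ (x − λ)^{k_λ}
where k_λ is the size of the *largest* Jordan block for λ (equivalently, the smallest k with (A − λI)^k v = 0 for every generalised eigenvector v of λ).

  λ = 4: largest Jordan block has size 2, contributing (x − 4)^2

So m_A(x) = (x - 4)^2 = x^2 - 8*x + 16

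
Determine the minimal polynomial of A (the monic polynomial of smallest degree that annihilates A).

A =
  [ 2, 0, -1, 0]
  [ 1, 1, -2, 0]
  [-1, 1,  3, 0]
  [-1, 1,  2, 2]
x^3 - 6*x^2 + 12*x - 8

The characteristic polynomial is χ_A(x) = (x - 2)^4, so the eigenvalues are known. The minimal polynomial is
  m_A(x) = Π_λ (x − λ)^{k_λ}
where k_λ is the size of the *largest* Jordan block for λ (equivalently, the smallest k with (A − λI)^k v = 0 for every generalised eigenvector v of λ).

  λ = 2: largest Jordan block has size 3, contributing (x − 2)^3

So m_A(x) = (x - 2)^3 = x^3 - 6*x^2 + 12*x - 8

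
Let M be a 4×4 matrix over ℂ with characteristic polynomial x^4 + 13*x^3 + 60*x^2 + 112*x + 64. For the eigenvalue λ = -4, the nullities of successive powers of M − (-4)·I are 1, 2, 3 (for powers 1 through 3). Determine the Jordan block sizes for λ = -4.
Block sizes for λ = -4: [3]

From the dimensions of kernels of powers, the number of Jordan blocks of size at least j is d_j − d_{j−1} where d_j = dim ker(N^j) (with d_0 = 0). Computing the differences gives [1, 1, 1].
The number of blocks of size exactly k is (#blocks of size ≥ k) − (#blocks of size ≥ k + 1), so the partition is: 1 block(s) of size 3.
In nonincreasing order the block sizes are [3].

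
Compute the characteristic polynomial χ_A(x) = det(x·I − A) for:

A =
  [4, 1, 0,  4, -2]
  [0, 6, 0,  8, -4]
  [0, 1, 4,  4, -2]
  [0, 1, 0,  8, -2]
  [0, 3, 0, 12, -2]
x^5 - 20*x^4 + 160*x^3 - 640*x^2 + 1280*x - 1024

Expanding det(x·I − A) (e.g. by cofactor expansion or by noting that A is similar to its Jordan form J, which has the same characteristic polynomial as A) gives
  χ_A(x) = x^5 - 20*x^4 + 160*x^3 - 640*x^2 + 1280*x - 1024
which factors as (x - 4)^5. The eigenvalues (with algebraic multiplicities) are λ = 4 with multiplicity 5.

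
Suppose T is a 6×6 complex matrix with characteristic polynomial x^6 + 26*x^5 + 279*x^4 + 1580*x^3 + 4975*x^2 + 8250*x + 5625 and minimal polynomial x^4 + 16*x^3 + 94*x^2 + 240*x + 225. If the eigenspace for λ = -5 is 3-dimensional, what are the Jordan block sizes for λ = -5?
Block sizes for λ = -5: [2, 1, 1]

Step 1 — from the characteristic polynomial, algebraic multiplicity of λ = -5 is 4. From dim ker(T − (-5)·I) = 3, there are exactly 3 Jordan blocks for λ = -5.
Step 2 — from the minimal polynomial, the factor (x + 5)^2 tells us the largest block for λ = -5 has size 2.
Step 3 — with total size 4, 3 blocks, and largest block 2, the block sizes (in nonincreasing order) are [2, 1, 1].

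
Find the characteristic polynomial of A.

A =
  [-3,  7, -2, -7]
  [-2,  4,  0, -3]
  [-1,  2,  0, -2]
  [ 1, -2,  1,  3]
x^4 - 4*x^3 + 6*x^2 - 4*x + 1

Expanding det(x·I − A) (e.g. by cofactor expansion or by noting that A is similar to its Jordan form J, which has the same characteristic polynomial as A) gives
  χ_A(x) = x^4 - 4*x^3 + 6*x^2 - 4*x + 1
which factors as (x - 1)^4. The eigenvalues (with algebraic multiplicities) are λ = 1 with multiplicity 4.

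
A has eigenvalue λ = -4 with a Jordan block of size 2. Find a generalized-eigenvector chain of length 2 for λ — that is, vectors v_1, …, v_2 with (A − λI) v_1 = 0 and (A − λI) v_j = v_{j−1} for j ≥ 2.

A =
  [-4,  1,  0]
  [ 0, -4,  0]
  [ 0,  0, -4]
A Jordan chain for λ = -4 of length 2:
v_1 = (1, 0, 0)ᵀ
v_2 = (0, 1, 0)ᵀ

Let N = A − (-4)·I. We want v_2 with N^2 v_2 = 0 but N^1 v_2 ≠ 0; then v_{j-1} := N · v_j for j = 2, …, 2.

Pick v_2 = (0, 1, 0)ᵀ.
Then v_1 = N · v_2 = (1, 0, 0)ᵀ.

Sanity check: (A − (-4)·I) v_1 = (0, 0, 0)ᵀ = 0. ✓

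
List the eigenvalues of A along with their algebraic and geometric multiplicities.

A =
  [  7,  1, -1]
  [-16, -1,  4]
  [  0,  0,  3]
λ = 3: alg = 3, geom = 2

Step 1 — factor the characteristic polynomial to read off the algebraic multiplicities:
  χ_A(x) = (x - 3)^3

Step 2 — compute geometric multiplicities via the rank-nullity identity g(λ) = n − rank(A − λI):
  rank(A − (3)·I) = 1, so dim ker(A − (3)·I) = n − 1 = 2

Summary:
  λ = 3: algebraic multiplicity = 3, geometric multiplicity = 2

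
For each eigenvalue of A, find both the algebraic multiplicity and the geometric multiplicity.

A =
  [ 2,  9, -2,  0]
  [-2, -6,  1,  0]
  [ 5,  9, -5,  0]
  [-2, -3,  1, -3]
λ = -3: alg = 4, geom = 2

Step 1 — factor the characteristic polynomial to read off the algebraic multiplicities:
  χ_A(x) = (x + 3)^4

Step 2 — compute geometric multiplicities via the rank-nullity identity g(λ) = n − rank(A − λI):
  rank(A − (-3)·I) = 2, so dim ker(A − (-3)·I) = n − 2 = 2

Summary:
  λ = -3: algebraic multiplicity = 4, geometric multiplicity = 2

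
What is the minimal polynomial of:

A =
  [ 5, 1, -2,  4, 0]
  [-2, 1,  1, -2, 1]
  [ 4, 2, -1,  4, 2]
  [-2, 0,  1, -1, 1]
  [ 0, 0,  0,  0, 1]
x^3 - 3*x^2 + 3*x - 1

The characteristic polynomial is χ_A(x) = (x - 1)^5, so the eigenvalues are known. The minimal polynomial is
  m_A(x) = Π_λ (x − λ)^{k_λ}
where k_λ is the size of the *largest* Jordan block for λ (equivalently, the smallest k with (A − λI)^k v = 0 for every generalised eigenvector v of λ).

  λ = 1: largest Jordan block has size 3, contributing (x − 1)^3

So m_A(x) = (x - 1)^3 = x^3 - 3*x^2 + 3*x - 1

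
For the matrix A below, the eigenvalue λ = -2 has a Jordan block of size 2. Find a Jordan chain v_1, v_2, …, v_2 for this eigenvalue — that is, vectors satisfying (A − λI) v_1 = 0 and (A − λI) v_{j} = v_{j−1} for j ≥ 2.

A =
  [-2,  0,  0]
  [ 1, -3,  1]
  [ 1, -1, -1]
A Jordan chain for λ = -2 of length 2:
v_1 = (0, 1, 1)ᵀ
v_2 = (1, 0, 0)ᵀ

Let N = A − (-2)·I. We want v_2 with N^2 v_2 = 0 but N^1 v_2 ≠ 0; then v_{j-1} := N · v_j for j = 2, …, 2.

Pick v_2 = (1, 0, 0)ᵀ.
Then v_1 = N · v_2 = (0, 1, 1)ᵀ.

Sanity check: (A − (-2)·I) v_1 = (0, 0, 0)ᵀ = 0. ✓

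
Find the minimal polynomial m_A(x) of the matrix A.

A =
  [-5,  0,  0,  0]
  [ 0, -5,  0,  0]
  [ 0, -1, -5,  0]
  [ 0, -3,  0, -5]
x^2 + 10*x + 25

The characteristic polynomial is χ_A(x) = (x + 5)^4, so the eigenvalues are known. The minimal polynomial is
  m_A(x) = Π_λ (x − λ)^{k_λ}
where k_λ is the size of the *largest* Jordan block for λ (equivalently, the smallest k with (A − λI)^k v = 0 for every generalised eigenvector v of λ).

  λ = -5: largest Jordan block has size 2, contributing (x + 5)^2

So m_A(x) = (x + 5)^2 = x^2 + 10*x + 25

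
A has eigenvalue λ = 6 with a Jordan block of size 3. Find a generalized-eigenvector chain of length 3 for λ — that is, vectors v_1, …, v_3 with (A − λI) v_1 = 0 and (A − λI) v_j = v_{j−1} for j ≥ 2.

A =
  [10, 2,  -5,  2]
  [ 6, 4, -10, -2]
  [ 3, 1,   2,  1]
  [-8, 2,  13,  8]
A Jordan chain for λ = 6 of length 3:
v_1 = (-3, -2, -2, 3)ᵀ
v_2 = (4, 6, 3, -8)ᵀ
v_3 = (1, 0, 0, 0)ᵀ

Let N = A − (6)·I. We want v_3 with N^3 v_3 = 0 but N^2 v_3 ≠ 0; then v_{j-1} := N · v_j for j = 3, …, 2.

Pick v_3 = (1, 0, 0, 0)ᵀ.
Then v_2 = N · v_3 = (4, 6, 3, -8)ᵀ.
Then v_1 = N · v_2 = (-3, -2, -2, 3)ᵀ.

Sanity check: (A − (6)·I) v_1 = (0, 0, 0, 0)ᵀ = 0. ✓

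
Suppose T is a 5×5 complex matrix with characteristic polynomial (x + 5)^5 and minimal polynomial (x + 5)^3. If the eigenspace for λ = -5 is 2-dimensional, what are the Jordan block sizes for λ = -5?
Block sizes for λ = -5: [3, 2]

Step 1 — from the characteristic polynomial, algebraic multiplicity of λ = -5 is 5. From dim ker(T − (-5)·I) = 2, there are exactly 2 Jordan blocks for λ = -5.
Step 2 — from the minimal polynomial, the factor (x + 5)^3 tells us the largest block for λ = -5 has size 3.
Step 3 — with total size 5, 2 blocks, and largest block 3, the block sizes (in nonincreasing order) are [3, 2].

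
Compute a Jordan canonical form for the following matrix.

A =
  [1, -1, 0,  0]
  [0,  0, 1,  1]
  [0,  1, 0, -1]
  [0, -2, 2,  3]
J_3(1) ⊕ J_1(1)

The characteristic polynomial is
  det(x·I − A) = x^4 - 4*x^3 + 6*x^2 - 4*x + 1 = (x - 1)^4

Eigenvalues and multiplicities (the geometric multiplicity of λ is n − rank(A − λI), which equals the number of Jordan blocks for λ):
  λ = 1: algebraic multiplicity = 4, geometric multiplicity = 2

Determining the block sizes for each eigenvalue:
  λ = 1: with am = 4 and gm = 2, the partition is not yet determined (e.g. several partitions of 4 into 2 parts exist). Let N = A − (1)·I. Computing rank(N^1) = 2, rank(N^2) = 1, rank(N^3) = 0; the number of blocks of size ≥ j is rank(N^{j−1}) − rank(N^j), giving [2, 1, 1]. So we have 1 block(s) of size 3, 1 block(s) of size 1 → block sizes [3, 1]

Assembling the blocks gives a Jordan form
J =
  [1, 1, 0, 0]
  [0, 1, 1, 0]
  [0, 0, 1, 0]
  [0, 0, 0, 1]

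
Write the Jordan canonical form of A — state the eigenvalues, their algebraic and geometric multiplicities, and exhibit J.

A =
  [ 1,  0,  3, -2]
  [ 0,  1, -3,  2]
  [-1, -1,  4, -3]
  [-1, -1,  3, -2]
J_3(1) ⊕ J_1(1)

The characteristic polynomial is
  det(x·I − A) = x^4 - 4*x^3 + 6*x^2 - 4*x + 1 = (x - 1)^4

Eigenvalues and multiplicities (the geometric multiplicity of λ is n − rank(A − λI), which equals the number of Jordan blocks for λ):
  λ = 1: algebraic multiplicity = 4, geometric multiplicity = 2

Determining the block sizes for each eigenvalue:
  λ = 1: with am = 4 and gm = 2, the partition is not yet determined (e.g. several partitions of 4 into 2 parts exist). Let N = A − (1)·I. Computing rank(N^1) = 2, rank(N^2) = 1, rank(N^3) = 0; the number of blocks of size ≥ j is rank(N^{j−1}) − rank(N^j), giving [2, 1, 1]. So we have 1 block(s) of size 3, 1 block(s) of size 1 → block sizes [3, 1]

Assembling the blocks gives a Jordan form
J =
  [1, 1, 0, 0]
  [0, 1, 1, 0]
  [0, 0, 1, 0]
  [0, 0, 0, 1]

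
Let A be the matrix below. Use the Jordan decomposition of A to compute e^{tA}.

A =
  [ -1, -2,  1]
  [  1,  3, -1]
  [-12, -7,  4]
e^{tA} =
  [-5*t^2*exp(2*t)/2 - 3*t*exp(2*t) + exp(2*t), -3*t^2*exp(2*t)/2 - 2*t*exp(2*t), t^2*exp(2*t)/2 + t*exp(2*t)]
  [5*t^2*exp(2*t) + t*exp(2*t), 3*t^2*exp(2*t) + t*exp(2*t) + exp(2*t), -t^2*exp(2*t) - t*exp(2*t)]
  [5*t^2*exp(2*t)/2 - 12*t*exp(2*t), 3*t^2*exp(2*t)/2 - 7*t*exp(2*t), -t^2*exp(2*t)/2 + 2*t*exp(2*t) + exp(2*t)]

Strategy: write A = P · J · P⁻¹ where J is a Jordan canonical form, so e^{tA} = P · e^{tJ} · P⁻¹, and e^{tJ} can be computed block-by-block.

A has Jordan form
J =
  [2, 1, 0]
  [0, 2, 1]
  [0, 0, 2]
(up to reordering of blocks).

Per-block formulas:
  For a 3×3 Jordan block J_3(2): exp(t · J_3(2)) = e^(2t)·(I + t·N + (t^2/2)·N^2), where N is the 3×3 nilpotent shift.

After assembling e^{tJ} and conjugating by P, we get:

e^{tA} =
  [-5*t^2*exp(2*t)/2 - 3*t*exp(2*t) + exp(2*t), -3*t^2*exp(2*t)/2 - 2*t*exp(2*t), t^2*exp(2*t)/2 + t*exp(2*t)]
  [5*t^2*exp(2*t) + t*exp(2*t), 3*t^2*exp(2*t) + t*exp(2*t) + exp(2*t), -t^2*exp(2*t) - t*exp(2*t)]
  [5*t^2*exp(2*t)/2 - 12*t*exp(2*t), 3*t^2*exp(2*t)/2 - 7*t*exp(2*t), -t^2*exp(2*t)/2 + 2*t*exp(2*t) + exp(2*t)]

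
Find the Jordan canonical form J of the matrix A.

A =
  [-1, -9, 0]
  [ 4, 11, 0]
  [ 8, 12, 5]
J_2(5) ⊕ J_1(5)

The characteristic polynomial is
  det(x·I − A) = x^3 - 15*x^2 + 75*x - 125 = (x - 5)^3

Eigenvalues and multiplicities (the geometric multiplicity of λ is n − rank(A − λI), which equals the number of Jordan blocks for λ):
  λ = 5: algebraic multiplicity = 3, geometric multiplicity = 2

Determining the block sizes for each eigenvalue:
  λ = 5: 2 blocks summing to 3 forces exactly one block of size 2 and the rest size 1 → block sizes [2, 1]

Assembling the blocks gives a Jordan form
J =
  [5, 1, 0]
  [0, 5, 0]
  [0, 0, 5]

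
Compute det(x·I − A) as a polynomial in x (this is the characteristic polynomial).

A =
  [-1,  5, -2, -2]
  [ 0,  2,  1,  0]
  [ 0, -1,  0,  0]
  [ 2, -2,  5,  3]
x^4 - 4*x^3 + 6*x^2 - 4*x + 1

Expanding det(x·I − A) (e.g. by cofactor expansion or by noting that A is similar to its Jordan form J, which has the same characteristic polynomial as A) gives
  χ_A(x) = x^4 - 4*x^3 + 6*x^2 - 4*x + 1
which factors as (x - 1)^4. The eigenvalues (with algebraic multiplicities) are λ = 1 with multiplicity 4.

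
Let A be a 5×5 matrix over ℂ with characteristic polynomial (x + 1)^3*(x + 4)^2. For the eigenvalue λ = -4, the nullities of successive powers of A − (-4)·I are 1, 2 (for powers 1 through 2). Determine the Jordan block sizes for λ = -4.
Block sizes for λ = -4: [2]

From the dimensions of kernels of powers, the number of Jordan blocks of size at least j is d_j − d_{j−1} where d_j = dim ker(N^j) (with d_0 = 0). Computing the differences gives [1, 1].
The number of blocks of size exactly k is (#blocks of size ≥ k) − (#blocks of size ≥ k + 1), so the partition is: 1 block(s) of size 2.
In nonincreasing order the block sizes are [2].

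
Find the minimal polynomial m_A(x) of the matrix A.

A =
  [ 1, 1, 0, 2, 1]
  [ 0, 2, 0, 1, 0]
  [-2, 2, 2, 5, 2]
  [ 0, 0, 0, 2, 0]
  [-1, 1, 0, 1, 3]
x^2 - 4*x + 4

The characteristic polynomial is χ_A(x) = (x - 2)^5, so the eigenvalues are known. The minimal polynomial is
  m_A(x) = Π_λ (x − λ)^{k_λ}
where k_λ is the size of the *largest* Jordan block for λ (equivalently, the smallest k with (A − λI)^k v = 0 for every generalised eigenvector v of λ).

  λ = 2: largest Jordan block has size 2, contributing (x − 2)^2

So m_A(x) = (x - 2)^2 = x^2 - 4*x + 4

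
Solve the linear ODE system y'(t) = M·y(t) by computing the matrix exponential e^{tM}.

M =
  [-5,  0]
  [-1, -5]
e^{tM} =
  [exp(-5*t), 0]
  [-t*exp(-5*t), exp(-5*t)]

Strategy: write M = P · J · P⁻¹ where J is a Jordan canonical form, so e^{tM} = P · e^{tJ} · P⁻¹, and e^{tJ} can be computed block-by-block.

M has Jordan form
J =
  [-5,  1]
  [ 0, -5]
(up to reordering of blocks).

Per-block formulas:
  For a 2×2 Jordan block J_2(-5): exp(t · J_2(-5)) = e^(-5t)·(I + t·N), where N is the 2×2 nilpotent shift.

After assembling e^{tJ} and conjugating by P, we get:

e^{tM} =
  [exp(-5*t), 0]
  [-t*exp(-5*t), exp(-5*t)]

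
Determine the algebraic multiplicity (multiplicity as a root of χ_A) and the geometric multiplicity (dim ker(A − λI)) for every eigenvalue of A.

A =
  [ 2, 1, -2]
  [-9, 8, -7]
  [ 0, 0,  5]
λ = 5: alg = 3, geom = 1

Step 1 — factor the characteristic polynomial to read off the algebraic multiplicities:
  χ_A(x) = (x - 5)^3

Step 2 — compute geometric multiplicities via the rank-nullity identity g(λ) = n − rank(A − λI):
  rank(A − (5)·I) = 2, so dim ker(A − (5)·I) = n − 2 = 1

Summary:
  λ = 5: algebraic multiplicity = 3, geometric multiplicity = 1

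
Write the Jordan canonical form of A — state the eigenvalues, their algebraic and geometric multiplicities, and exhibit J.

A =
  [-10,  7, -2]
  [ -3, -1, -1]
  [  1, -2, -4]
J_3(-5)

The characteristic polynomial is
  det(x·I − A) = x^3 + 15*x^2 + 75*x + 125 = (x + 5)^3

Eigenvalues and multiplicities (the geometric multiplicity of λ is n − rank(A − λI), which equals the number of Jordan blocks for λ):
  λ = -5: algebraic multiplicity = 3, geometric multiplicity = 1

Determining the block sizes for each eigenvalue:
  λ = -5: one block (gm = 1), so the single block has size am = 3 → block sizes [3]

Assembling the blocks gives a Jordan form
J =
  [-5,  1,  0]
  [ 0, -5,  1]
  [ 0,  0, -5]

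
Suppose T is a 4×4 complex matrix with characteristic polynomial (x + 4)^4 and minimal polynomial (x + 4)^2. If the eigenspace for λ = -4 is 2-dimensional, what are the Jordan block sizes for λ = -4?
Block sizes for λ = -4: [2, 2]

Step 1 — from the characteristic polynomial, algebraic multiplicity of λ = -4 is 4. From dim ker(T − (-4)·I) = 2, there are exactly 2 Jordan blocks for λ = -4.
Step 2 — from the minimal polynomial, the factor (x + 4)^2 tells us the largest block for λ = -4 has size 2.
Step 3 — with total size 4, 2 blocks, and largest block 2, the block sizes (in nonincreasing order) are [2, 2].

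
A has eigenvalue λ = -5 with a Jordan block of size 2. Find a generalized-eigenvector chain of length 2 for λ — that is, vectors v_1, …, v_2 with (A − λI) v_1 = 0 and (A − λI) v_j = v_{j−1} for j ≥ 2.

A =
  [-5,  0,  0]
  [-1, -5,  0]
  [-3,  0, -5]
A Jordan chain for λ = -5 of length 2:
v_1 = (0, -1, -3)ᵀ
v_2 = (1, 0, 0)ᵀ

Let N = A − (-5)·I. We want v_2 with N^2 v_2 = 0 but N^1 v_2 ≠ 0; then v_{j-1} := N · v_j for j = 2, …, 2.

Pick v_2 = (1, 0, 0)ᵀ.
Then v_1 = N · v_2 = (0, -1, -3)ᵀ.

Sanity check: (A − (-5)·I) v_1 = (0, 0, 0)ᵀ = 0. ✓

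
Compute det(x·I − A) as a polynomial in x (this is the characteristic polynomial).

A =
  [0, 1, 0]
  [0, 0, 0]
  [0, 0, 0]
x^3

Expanding det(x·I − A) (e.g. by cofactor expansion or by noting that A is similar to its Jordan form J, which has the same characteristic polynomial as A) gives
  χ_A(x) = x^3
which factors as x^3. The eigenvalues (with algebraic multiplicities) are λ = 0 with multiplicity 3.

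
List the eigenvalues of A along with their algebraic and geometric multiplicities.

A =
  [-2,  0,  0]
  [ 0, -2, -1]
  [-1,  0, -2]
λ = -2: alg = 3, geom = 1

Step 1 — factor the characteristic polynomial to read off the algebraic multiplicities:
  χ_A(x) = (x + 2)^3

Step 2 — compute geometric multiplicities via the rank-nullity identity g(λ) = n − rank(A − λI):
  rank(A − (-2)·I) = 2, so dim ker(A − (-2)·I) = n − 2 = 1

Summary:
  λ = -2: algebraic multiplicity = 3, geometric multiplicity = 1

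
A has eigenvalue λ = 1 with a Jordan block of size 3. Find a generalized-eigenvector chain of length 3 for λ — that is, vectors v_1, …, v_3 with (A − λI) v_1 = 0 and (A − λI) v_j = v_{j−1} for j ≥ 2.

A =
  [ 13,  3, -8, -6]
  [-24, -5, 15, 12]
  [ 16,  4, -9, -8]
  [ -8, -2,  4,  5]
A Jordan chain for λ = 1 of length 3:
v_1 = (-8, 0, 0, -16)ᵀ
v_2 = (12, -24, 16, -8)ᵀ
v_3 = (1, 0, 0, 0)ᵀ

Let N = A − (1)·I. We want v_3 with N^3 v_3 = 0 but N^2 v_3 ≠ 0; then v_{j-1} := N · v_j for j = 3, …, 2.

Pick v_3 = (1, 0, 0, 0)ᵀ.
Then v_2 = N · v_3 = (12, -24, 16, -8)ᵀ.
Then v_1 = N · v_2 = (-8, 0, 0, -16)ᵀ.

Sanity check: (A − (1)·I) v_1 = (0, 0, 0, 0)ᵀ = 0. ✓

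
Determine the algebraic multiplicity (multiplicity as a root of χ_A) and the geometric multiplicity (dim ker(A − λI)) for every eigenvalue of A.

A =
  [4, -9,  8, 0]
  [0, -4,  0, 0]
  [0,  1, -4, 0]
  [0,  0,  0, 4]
λ = -4: alg = 2, geom = 1; λ = 4: alg = 2, geom = 2

Step 1 — factor the characteristic polynomial to read off the algebraic multiplicities:
  χ_A(x) = (x - 4)^2*(x + 4)^2

Step 2 — compute geometric multiplicities via the rank-nullity identity g(λ) = n − rank(A − λI):
  rank(A − (-4)·I) = 3, so dim ker(A − (-4)·I) = n − 3 = 1
  rank(A − (4)·I) = 2, so dim ker(A − (4)·I) = n − 2 = 2

Summary:
  λ = -4: algebraic multiplicity = 2, geometric multiplicity = 1
  λ = 4: algebraic multiplicity = 2, geometric multiplicity = 2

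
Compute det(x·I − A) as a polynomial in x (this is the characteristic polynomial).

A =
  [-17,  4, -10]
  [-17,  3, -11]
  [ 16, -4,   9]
x^3 + 5*x^2 + 7*x + 3

Expanding det(x·I − A) (e.g. by cofactor expansion or by noting that A is similar to its Jordan form J, which has the same characteristic polynomial as A) gives
  χ_A(x) = x^3 + 5*x^2 + 7*x + 3
which factors as (x + 1)^2*(x + 3). The eigenvalues (with algebraic multiplicities) are λ = -3 with multiplicity 1, λ = -1 with multiplicity 2.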